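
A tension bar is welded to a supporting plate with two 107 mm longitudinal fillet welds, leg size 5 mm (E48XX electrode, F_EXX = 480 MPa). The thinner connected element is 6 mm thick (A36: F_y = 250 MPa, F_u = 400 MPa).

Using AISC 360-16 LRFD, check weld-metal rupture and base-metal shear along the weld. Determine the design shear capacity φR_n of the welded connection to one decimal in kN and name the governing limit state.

Weld metal: throat = 0.707×5 = 3.535 mm, L = 2×107 = 214 mm. φR_n = 0.75 × 0.6 × 480 × 3.535 × 214 = 163.4 kN.
Base metal shear (6 mm plate): yield φR_n = 1.0×0.6×250×6×214 = 192.6 kN; rupture φR_n = 0.75×0.6×400×6×214 = 231.1 kN; take 192.6 kN (yield).
Governing: min(163.4, 192.6) = 163.4 kN → weld metal.

163.4 kN (weld metal governs)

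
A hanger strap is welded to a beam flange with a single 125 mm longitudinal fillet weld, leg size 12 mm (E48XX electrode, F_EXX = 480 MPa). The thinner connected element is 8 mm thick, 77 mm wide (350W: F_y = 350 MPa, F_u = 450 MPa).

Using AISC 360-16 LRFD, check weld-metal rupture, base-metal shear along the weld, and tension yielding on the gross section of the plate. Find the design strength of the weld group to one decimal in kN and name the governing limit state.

194.0 kN (gross-section yield governs)

Weld metal: throat = 0.707×12 = 8.484 mm, L = 125 mm. φR_n = 0.75 × 0.6 × 480 × 8.484 × 125 = 229.1 kN.
Base metal shear (8 mm plate): yield φR_n = 1.0×0.6×350×8×125 = 210.0 kN; rupture φR_n = 0.75×0.6×450×8×125 = 202.5 kN; take 202.5 kN (rupture).
Tension yield (gross): A_g = 77×8 = 616 mm². φR_n = 0.90 × 350 × 616 = 194.0 kN.
Governing: min(229.1, 202.5, 194.0) = 194.0 kN → gross-section yield.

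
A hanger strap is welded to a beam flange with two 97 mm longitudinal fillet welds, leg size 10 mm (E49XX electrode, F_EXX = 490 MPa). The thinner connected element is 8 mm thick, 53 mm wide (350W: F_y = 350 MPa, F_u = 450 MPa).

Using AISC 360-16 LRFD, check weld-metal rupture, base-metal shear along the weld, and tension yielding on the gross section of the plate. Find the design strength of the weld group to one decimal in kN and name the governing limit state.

Weld metal: throat = 0.707×10 = 7.07 mm, L = 2×97 = 194 mm. φR_n = 0.75 × 0.6 × 490 × 7.07 × 194 = 302.4 kN.
Base metal shear (8 mm plate): yield φR_n = 1.0×0.6×350×8×194 = 325.9 kN; rupture φR_n = 0.75×0.6×450×8×194 = 314.3 kN; take 314.3 kN (rupture).
Tension yield (gross): A_g = 53×8 = 424 mm². φR_n = 0.90 × 350 × 424 = 133.6 kN.
Governing: min(302.4, 314.3, 133.6) = 133.6 kN → gross-section yield.

133.6 kN (gross-section yield governs)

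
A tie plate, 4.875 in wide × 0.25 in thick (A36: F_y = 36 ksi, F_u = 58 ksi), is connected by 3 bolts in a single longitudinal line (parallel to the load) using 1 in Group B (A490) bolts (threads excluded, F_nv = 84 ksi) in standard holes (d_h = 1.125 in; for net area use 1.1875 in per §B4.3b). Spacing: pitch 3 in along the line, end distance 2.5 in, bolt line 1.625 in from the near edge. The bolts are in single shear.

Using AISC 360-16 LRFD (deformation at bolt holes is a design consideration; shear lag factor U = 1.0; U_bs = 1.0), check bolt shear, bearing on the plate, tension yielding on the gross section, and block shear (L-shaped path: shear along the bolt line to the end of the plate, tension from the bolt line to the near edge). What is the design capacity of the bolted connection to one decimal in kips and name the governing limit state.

39.5 kips (gross-section yield governs)

Bolt shear: A_b = π(1)²/4 = 0.7854 in². φR_n = 0.75 × 84 × 0.7854 × 3 × 1 = 148.4 kips.
Bearing (0.25 in plate, F_u = 58 ksi): end bolts L_c = 2.5 − 1.125/2 = 1.9375, R_n = min(1.2×1.9375×0.25×58, 2.4×1×0.25×58) = 33.713 kips/bolt; interior L_c = 3 − 1.125 = 1.875, R_n = 32.625 kips/bolt. φR_n = 0.75 × (1×33.713 + 2×32.625) = 74.2 kips.
Tension yield (gross): A_g = 4.875×0.25 = 1.2188 in². φR_n = 0.90 × 36 × 1.2188 = 39.5 kips.
Block shear: shear path 1×[2.5+2×3] = 1×8.5 in, A_gv = 2.125, A_nv = 1×(8.5 − 2.5×1.1875)×0.25 = 1.3828 in²; tension to near edge: (1.625 − 0.5×1.1875)×0.25 = 0.25781 in². R_n = min(0.6×58×1.3828, 0.6×36×2.125) + 1.0×58×0.25781 = min(48.121, 45.9) + 14.953 = 60.853 kips. φR_n = 0.75 × 60.853 = 45.6 kips.
Governing: min(148.4, 74.2, 39.5, 45.6) = 39.5 kips → gross-section yield.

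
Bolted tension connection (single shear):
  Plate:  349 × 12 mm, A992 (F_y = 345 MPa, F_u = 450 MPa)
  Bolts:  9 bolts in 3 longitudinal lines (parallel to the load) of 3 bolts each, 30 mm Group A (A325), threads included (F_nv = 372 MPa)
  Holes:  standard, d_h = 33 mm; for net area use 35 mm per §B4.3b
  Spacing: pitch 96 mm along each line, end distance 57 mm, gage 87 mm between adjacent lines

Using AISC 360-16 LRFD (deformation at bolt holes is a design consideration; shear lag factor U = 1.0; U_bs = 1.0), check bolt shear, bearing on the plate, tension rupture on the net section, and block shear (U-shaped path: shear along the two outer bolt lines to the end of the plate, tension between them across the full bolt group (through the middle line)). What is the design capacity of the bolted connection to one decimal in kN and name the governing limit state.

988.2 kN (net-section rupture governs)

Bolt shear: A_b = π(30)²/4 = 706.86 mm². φR_n = 0.75 × 372 × 706.86 × 9 × 1 = 1774.9 kN.
Bearing (12 mm plate, F_u = 450 MPa): end bolts L_c = 57 − 33/2 = 40.5, R_n = min(1.2×40.5×12×450, 2.4×30×12×450) = 262.44 kN/bolt; interior L_c = 96 − 33 = 63, R_n = 388.8 kN/bolt. φR_n = 0.75 × (3×262.44 + 6×388.8) = 2340.1 kN.
Tension rupture (net): A_n = (349 − 3×35)×12 = 2928 mm² (U = 1.0, A_e = A_n). φR_n = 0.75 × 450 × 2928 = 988.2 kN.
Block shear: shear path 2×[57+2×96] = 2×249 mm, A_gv = 5976, A_nv = 2×(249 − 2.5×35)×12 = 3876 mm²; tension across gage: (174 − 2×35)×12 = 1248 mm². R_n = min(0.6×450×3876, 0.6×345×5976) + 1.0×450×1248 = min(1046.5, 1237) + 561.6 = 1608.1 kN. φR_n = 0.75 × 1608.1 = 1206.1 kN.
Governing: min(1774.9, 2340.1, 988.2, 1206.1) = 988.2 kN → net-section rupture.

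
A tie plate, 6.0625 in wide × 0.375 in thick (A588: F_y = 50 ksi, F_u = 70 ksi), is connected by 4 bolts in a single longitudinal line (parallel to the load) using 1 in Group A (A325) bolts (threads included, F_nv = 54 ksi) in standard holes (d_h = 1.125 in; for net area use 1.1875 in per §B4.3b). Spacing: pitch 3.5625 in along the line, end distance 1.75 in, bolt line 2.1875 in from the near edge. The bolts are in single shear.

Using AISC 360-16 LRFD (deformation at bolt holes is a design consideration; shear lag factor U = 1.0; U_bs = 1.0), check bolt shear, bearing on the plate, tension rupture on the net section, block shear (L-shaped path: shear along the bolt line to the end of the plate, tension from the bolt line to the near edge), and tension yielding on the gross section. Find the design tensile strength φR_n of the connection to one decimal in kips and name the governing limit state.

96.0 kips (net-section rupture governs)

Bolt shear: A_b = π(1)²/4 = 0.7854 in². φR_n = 0.75 × 54 × 0.7854 × 4 × 1 = 127.2 kips.
Bearing (0.375 in plate, F_u = 70 ksi): end bolts L_c = 1.75 − 1.125/2 = 1.1875, R_n = min(1.2×1.1875×0.375×70, 2.4×1×0.375×70) = 37.406 kips/bolt; interior L_c = 3.5625 − 1.125 = 2.4375, R_n = 63 kips/bolt. φR_n = 0.75 × (1×37.406 + 3×63) = 169.8 kips.
Tension rupture (net): A_n = (6.0625 − 1×1.1875)×0.375 = 1.8281 in² (U = 1.0, A_e = A_n). φR_n = 0.75 × 70 × 1.8281 = 96.0 kips.
Block shear: shear path 1×[1.75+3×3.5625] = 1×12.4375 in, A_gv = 4.6641, A_nv = 1×(12.4375 − 3.5×1.1875)×0.375 = 3.1055 in²; tension to near edge: (2.1875 − 0.5×1.1875)×0.375 = 0.59766 in². R_n = min(0.6×70×3.1055, 0.6×50×4.6641) + 1.0×70×0.59766 = min(130.43, 139.92) + 41.836 = 172.27 kips. φR_n = 0.75 × 172.27 = 129.2 kips.
Tension yield (gross): A_g = 6.0625×0.375 = 2.2734 in². φR_n = 0.90 × 50 × 2.2734 = 102.3 kips.
Governing: min(127.2, 169.8, 96.0, 129.2, 102.3) = 96.0 kips → net-section rupture.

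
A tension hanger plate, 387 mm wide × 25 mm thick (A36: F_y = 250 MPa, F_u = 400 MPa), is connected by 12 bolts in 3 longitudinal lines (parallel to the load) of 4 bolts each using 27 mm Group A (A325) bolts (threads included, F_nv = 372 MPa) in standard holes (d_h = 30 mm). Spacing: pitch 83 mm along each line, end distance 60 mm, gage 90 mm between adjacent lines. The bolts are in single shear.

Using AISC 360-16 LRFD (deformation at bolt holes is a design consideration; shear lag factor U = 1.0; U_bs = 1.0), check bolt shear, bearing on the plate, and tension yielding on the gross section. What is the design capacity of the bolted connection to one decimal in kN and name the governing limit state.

1916.9 kN (bolt shear governs)

Bolt shear: A_b = π(27)²/4 = 572.56 mm². φR_n = 0.75 × 372 × 572.56 × 12 × 1 = 1916.9 kN.
Bearing (25 mm plate, F_u = 400 MPa): end bolts L_c = 60 − 30/2 = 45, R_n = min(1.2×45×25×400, 2.4×27×25×400) = 540 kN/bolt; interior L_c = 83 − 30 = 53, R_n = 636 kN/bolt. φR_n = 0.75 × (3×540 + 9×636) = 5508.0 kN.
Tension yield (gross): A_g = 387×25 = 9675 mm². φR_n = 0.90 × 250 × 9675 = 2176.9 kN.
Governing: min(1916.9, 5508.0, 2176.9) = 1916.9 kN → bolt shear.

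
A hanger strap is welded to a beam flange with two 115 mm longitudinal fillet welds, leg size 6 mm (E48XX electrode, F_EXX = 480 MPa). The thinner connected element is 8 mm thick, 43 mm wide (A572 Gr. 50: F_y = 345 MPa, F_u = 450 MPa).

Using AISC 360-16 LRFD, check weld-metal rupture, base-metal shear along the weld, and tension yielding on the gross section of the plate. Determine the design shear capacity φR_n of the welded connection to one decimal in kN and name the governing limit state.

Weld metal: throat = 0.707×6 = 4.242 mm, L = 2×115 = 230 mm. φR_n = 0.75 × 0.6 × 480 × 4.242 × 230 = 210.7 kN.
Base metal shear (8 mm plate): yield φR_n = 1.0×0.6×345×8×230 = 380.9 kN; rupture φR_n = 0.75×0.6×450×8×230 = 372.6 kN; take 372.6 kN (rupture).
Tension yield (gross): A_g = 43×8 = 344 mm². φR_n = 0.90 × 345 × 344 = 106.8 kN.
Governing: min(210.7, 372.6, 106.8) = 106.8 kN → gross-section yield.

106.8 kN (gross-section yield governs)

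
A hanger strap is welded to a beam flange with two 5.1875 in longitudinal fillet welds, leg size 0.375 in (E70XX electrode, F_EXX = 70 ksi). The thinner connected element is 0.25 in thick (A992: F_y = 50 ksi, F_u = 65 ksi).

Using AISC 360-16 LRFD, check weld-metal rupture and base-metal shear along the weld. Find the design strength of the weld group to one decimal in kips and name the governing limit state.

75.9 kips (base-metal shear governs)

Weld metal: throat = 0.707×0.375 = 0.26513 in, L = 2×5.1875 = 10.375 in. φR_n = 0.75 × 0.6 × 70 × 0.26513 × 10.375 = 86.6 kips.
Base metal shear (0.25 in plate): yield φR_n = 1.0×0.6×50×0.25×10.375 = 77.8 kips; rupture φR_n = 0.75×0.6×65×0.25×10.375 = 75.9 kips; take 75.9 kips (rupture).
Governing: min(86.6, 75.9) = 75.9 kips → base-metal shear.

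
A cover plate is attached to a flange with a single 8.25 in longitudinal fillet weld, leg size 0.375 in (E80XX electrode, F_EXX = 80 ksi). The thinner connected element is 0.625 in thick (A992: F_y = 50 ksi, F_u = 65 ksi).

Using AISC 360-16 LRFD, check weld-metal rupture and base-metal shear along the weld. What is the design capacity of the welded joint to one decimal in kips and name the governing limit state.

Weld metal: throat = 0.707×0.375 = 0.26513 in, L = 8.25 in. φR_n = 0.75 × 0.6 × 80 × 0.26513 × 8.25 = 78.7 kips.
Base metal shear (0.625 in plate): yield φR_n = 1.0×0.6×50×0.625×8.25 = 154.7 kips; rupture φR_n = 0.75×0.6×65×0.625×8.25 = 150.8 kips; take 150.8 kips (rupture).
Governing: min(78.7, 150.8) = 78.7 kips → weld metal.

78.7 kips (weld metal governs)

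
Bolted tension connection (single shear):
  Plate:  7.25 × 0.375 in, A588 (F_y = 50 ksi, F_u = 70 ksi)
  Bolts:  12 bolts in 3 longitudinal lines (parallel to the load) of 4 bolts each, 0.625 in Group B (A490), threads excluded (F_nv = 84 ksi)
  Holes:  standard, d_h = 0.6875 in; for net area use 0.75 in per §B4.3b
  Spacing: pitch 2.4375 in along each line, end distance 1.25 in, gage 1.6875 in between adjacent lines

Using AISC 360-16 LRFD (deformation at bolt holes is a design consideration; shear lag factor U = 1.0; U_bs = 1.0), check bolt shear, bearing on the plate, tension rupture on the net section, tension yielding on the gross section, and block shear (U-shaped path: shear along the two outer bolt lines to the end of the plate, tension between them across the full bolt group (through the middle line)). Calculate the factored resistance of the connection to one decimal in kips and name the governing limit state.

Bolt shear: A_b = π(0.625)²/4 = 0.3068 in². φR_n = 0.75 × 84 × 0.3068 × 12 × 1 = 231.9 kips.
Bearing (0.375 in plate, F_u = 70 ksi): end bolts L_c = 1.25 − 0.6875/2 = 0.90625, R_n = min(1.2×0.90625×0.375×70, 2.4×0.625×0.375×70) = 28.547 kips/bolt; interior L_c = 2.4375 − 0.6875 = 1.75, R_n = 39.375 kips/bolt. φR_n = 0.75 × (3×28.547 + 9×39.375) = 330.0 kips.
Tension rupture (net): A_n = (7.25 − 3×0.75)×0.375 = 1.875 in² (U = 1.0, A_e = A_n). φR_n = 0.75 × 70 × 1.875 = 98.4 kips.
Tension yield (gross): A_g = 7.25×0.375 = 2.7188 in². φR_n = 0.90 × 50 × 2.7188 = 122.3 kips.
Block shear: shear path 2×[1.25+3×2.4375] = 2×8.5625 in, A_gv = 6.4219, A_nv = 2×(8.5625 − 3.5×0.75)×0.375 = 4.4531 in²; tension across gage: (3.375 − 2×0.75)×0.375 = 0.70313 in². R_n = min(0.6×70×4.4531, 0.6×50×6.4219) + 1.0×70×0.70313 = min(187.03, 192.66) + 49.219 = 236.25 kips. φR_n = 0.75 × 236.25 = 177.2 kips.
Governing: min(231.9, 330.0, 98.4, 122.3, 177.2) = 98.4 kips → net-section rupture.

98.4 kips (net-section rupture governs)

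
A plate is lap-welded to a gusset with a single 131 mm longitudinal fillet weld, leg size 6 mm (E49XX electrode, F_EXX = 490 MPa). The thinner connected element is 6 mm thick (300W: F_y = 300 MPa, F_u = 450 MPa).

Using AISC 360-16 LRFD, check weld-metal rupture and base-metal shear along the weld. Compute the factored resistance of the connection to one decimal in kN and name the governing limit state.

122.5 kN (weld metal governs)

Weld metal: throat = 0.707×6 = 4.242 mm, L = 131 mm. φR_n = 0.75 × 0.6 × 490 × 4.242 × 131 = 122.5 kN.
Base metal shear (6 mm plate): yield φR_n = 1.0×0.6×300×6×131 = 141.5 kN; rupture φR_n = 0.75×0.6×450×6×131 = 159.2 kN; take 141.5 kN (yield).
Governing: min(122.5, 141.5) = 122.5 kN → weld metal.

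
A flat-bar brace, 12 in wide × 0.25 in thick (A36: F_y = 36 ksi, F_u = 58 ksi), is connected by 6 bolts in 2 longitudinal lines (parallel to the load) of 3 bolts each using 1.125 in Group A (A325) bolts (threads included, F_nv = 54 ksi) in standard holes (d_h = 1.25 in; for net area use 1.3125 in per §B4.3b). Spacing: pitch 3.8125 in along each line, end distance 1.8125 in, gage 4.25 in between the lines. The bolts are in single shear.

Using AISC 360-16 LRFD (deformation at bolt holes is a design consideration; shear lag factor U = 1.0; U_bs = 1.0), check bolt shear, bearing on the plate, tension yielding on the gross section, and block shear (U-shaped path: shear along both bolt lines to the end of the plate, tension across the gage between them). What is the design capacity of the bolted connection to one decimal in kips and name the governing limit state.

97.2 kips (gross-section yield governs)

Bolt shear: A_b = π(1.125)²/4 = 0.99402 in². φR_n = 0.75 × 54 × 0.99402 × 6 × 1 = 241.5 kips.
Bearing (0.25 in plate, F_u = 58 ksi): end bolts L_c = 1.8125 − 1.25/2 = 1.1875, R_n = min(1.2×1.1875×0.25×58, 2.4×1.125×0.25×58) = 20.663 kips/bolt; interior L_c = 3.8125 − 1.25 = 2.5625, R_n = 39.15 kips/bolt. φR_n = 0.75 × (2×20.663 + 4×39.15) = 148.4 kips.
Tension yield (gross): A_g = 12×0.25 = 3 in². φR_n = 0.90 × 36 × 3 = 97.2 kips.
Block shear: shear path 2×[1.8125+2×3.8125] = 2×9.4375 in, A_gv = 4.7188, A_nv = 2×(9.4375 − 2.5×1.3125)×0.25 = 3.0781 in²; tension across gage: (4.25 − 1×1.3125)×0.25 = 0.73438 in². R_n = min(0.6×58×3.0781, 0.6×36×4.7188) + 1.0×58×0.73438 = min(107.12, 101.93) + 42.594 = 144.52 kips. φR_n = 0.75 × 144.52 = 108.4 kips.
Governing: min(241.5, 148.4, 97.2, 108.4) = 97.2 kips → gross-section yield.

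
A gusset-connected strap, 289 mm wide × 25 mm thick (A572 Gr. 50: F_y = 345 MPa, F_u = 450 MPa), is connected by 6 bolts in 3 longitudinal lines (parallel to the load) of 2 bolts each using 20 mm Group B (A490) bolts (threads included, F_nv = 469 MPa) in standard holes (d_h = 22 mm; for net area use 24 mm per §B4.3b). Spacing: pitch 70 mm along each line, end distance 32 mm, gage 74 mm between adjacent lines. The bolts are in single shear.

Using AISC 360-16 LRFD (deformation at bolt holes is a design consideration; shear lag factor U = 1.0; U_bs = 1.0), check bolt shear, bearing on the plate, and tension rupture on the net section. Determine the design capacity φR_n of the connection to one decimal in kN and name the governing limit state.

Bolt shear: A_b = π(20)²/4 = 314.16 mm². φR_n = 0.75 × 469 × 314.16 × 6 × 1 = 663.0 kN.
Bearing (25 mm plate, F_u = 450 MPa): end bolts L_c = 32 − 22/2 = 21, R_n = min(1.2×21×25×450, 2.4×20×25×450) = 283.5 kN/bolt; interior L_c = 70 − 22 = 48, R_n = 540 kN/bolt. φR_n = 0.75 × (3×283.5 + 3×540) = 1852.9 kN.
Tension rupture (net): A_n = (289 − 3×24)×25 = 5425 mm² (U = 1.0, A_e = A_n). φR_n = 0.75 × 450 × 5425 = 1830.9 kN.
Governing: min(663.0, 1852.9, 1830.9) = 663.0 kN → bolt shear.

663.0 kN (bolt shear governs)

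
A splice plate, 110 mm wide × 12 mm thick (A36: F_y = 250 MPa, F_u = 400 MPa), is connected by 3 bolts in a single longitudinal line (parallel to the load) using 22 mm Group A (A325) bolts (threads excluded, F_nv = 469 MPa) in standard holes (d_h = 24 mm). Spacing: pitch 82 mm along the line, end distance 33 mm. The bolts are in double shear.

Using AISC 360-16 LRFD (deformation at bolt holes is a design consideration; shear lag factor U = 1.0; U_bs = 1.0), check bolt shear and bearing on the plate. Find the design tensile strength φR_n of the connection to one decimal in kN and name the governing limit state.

470.9 kN (bearing governs)

Bolt shear: A_b = π(22)²/4 = 380.13 mm². φR_n = 0.75 × 469 × 380.13 × 3 × 2 = 802.3 kN.
Bearing (12 mm plate, F_u = 400 MPa): end bolts L_c = 33 − 24/2 = 21, R_n = min(1.2×21×12×400, 2.4×22×12×400) = 120.96 kN/bolt; interior L_c = 82 − 24 = 58, R_n = 253.44 kN/bolt. φR_n = 0.75 × (1×120.96 + 2×253.44) = 470.9 kN.
Governing: min(802.3, 470.9) = 470.9 kN → bearing.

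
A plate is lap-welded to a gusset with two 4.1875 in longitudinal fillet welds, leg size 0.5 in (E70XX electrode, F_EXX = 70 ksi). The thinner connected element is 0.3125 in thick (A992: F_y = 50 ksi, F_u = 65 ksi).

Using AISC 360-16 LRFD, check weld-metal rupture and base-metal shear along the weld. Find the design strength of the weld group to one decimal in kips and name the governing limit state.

Weld metal: throat = 0.707×0.5 = 0.3535 in, L = 2×4.1875 = 8.375 in. φR_n = 0.75 × 0.6 × 70 × 0.3535 × 8.375 = 93.3 kips.
Base metal shear (0.3125 in plate): yield φR_n = 1.0×0.6×50×0.3125×8.375 = 78.5 kips; rupture φR_n = 0.75×0.6×65×0.3125×8.375 = 76.6 kips; take 76.6 kips (rupture).
Governing: min(93.3, 76.6) = 76.6 kips → base-metal shear.

76.6 kips (base-metal shear governs)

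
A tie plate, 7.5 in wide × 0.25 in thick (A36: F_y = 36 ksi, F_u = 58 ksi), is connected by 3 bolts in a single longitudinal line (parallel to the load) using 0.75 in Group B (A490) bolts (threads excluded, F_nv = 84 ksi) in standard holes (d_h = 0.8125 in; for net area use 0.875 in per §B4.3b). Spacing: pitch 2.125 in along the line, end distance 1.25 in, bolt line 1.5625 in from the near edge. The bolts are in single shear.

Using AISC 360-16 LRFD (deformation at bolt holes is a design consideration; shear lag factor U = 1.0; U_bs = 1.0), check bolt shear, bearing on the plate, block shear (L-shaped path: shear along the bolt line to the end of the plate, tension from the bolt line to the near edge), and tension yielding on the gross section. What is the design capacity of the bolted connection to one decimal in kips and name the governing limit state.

33.8 kips (block shear governs)

Bolt shear: A_b = π(0.75)²/4 = 0.44179 in². φR_n = 0.75 × 84 × 0.44179 × 3 × 1 = 83.5 kips.
Bearing (0.25 in plate, F_u = 58 ksi): end bolts L_c = 1.25 − 0.8125/2 = 0.84375, R_n = min(1.2×0.84375×0.25×58, 2.4×0.75×0.25×58) = 14.681 kips/bolt; interior L_c = 2.125 − 0.8125 = 1.3125, R_n = 22.838 kips/bolt. φR_n = 0.75 × (1×14.681 + 2×22.838) = 45.3 kips.
Block shear: shear path 1×[1.25+2×2.125] = 1×5.5 in, A_gv = 1.375, A_nv = 1×(5.5 − 2.5×0.875)×0.25 = 0.82813 in²; tension to near edge: (1.5625 − 0.5×0.875)×0.25 = 0.28125 in². R_n = min(0.6×58×0.82813, 0.6×36×1.375) + 1.0×58×0.28125 = min(28.819, 29.7) + 16.313 = 45.132 kips. φR_n = 0.75 × 45.132 = 33.8 kips.
Tension yield (gross): A_g = 7.5×0.25 = 1.875 in². φR_n = 0.90 × 36 × 1.875 = 60.8 kips.
Governing: min(83.5, 45.3, 33.8, 60.8) = 33.8 kips → block shear.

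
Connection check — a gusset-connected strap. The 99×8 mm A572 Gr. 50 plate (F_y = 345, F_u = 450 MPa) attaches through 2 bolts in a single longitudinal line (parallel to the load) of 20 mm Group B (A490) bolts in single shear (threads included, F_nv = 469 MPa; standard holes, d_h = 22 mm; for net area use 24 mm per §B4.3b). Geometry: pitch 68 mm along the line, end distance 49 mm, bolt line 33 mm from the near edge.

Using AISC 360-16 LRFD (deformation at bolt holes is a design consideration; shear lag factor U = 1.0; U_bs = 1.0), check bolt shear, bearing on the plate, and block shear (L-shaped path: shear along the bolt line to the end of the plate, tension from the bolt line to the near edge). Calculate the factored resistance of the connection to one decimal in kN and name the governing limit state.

187.9 kN (block shear governs)

Bolt shear: A_b = π(20)²/4 = 314.16 mm². φR_n = 0.75 × 469 × 314.16 × 2 × 1 = 221.0 kN.
Bearing (8 mm plate, F_u = 450 MPa): end bolts L_c = 49 − 22/2 = 38, R_n = min(1.2×38×8×450, 2.4×20×8×450) = 164.16 kN/bolt; interior L_c = 68 − 22 = 46, R_n = 172.8 kN/bolt. φR_n = 0.75 × (1×164.16 + 1×172.8) = 252.7 kN.
Block shear: shear path 1×[49+1×68] = 1×117 mm, A_gv = 936, A_nv = 1×(117 − 1.5×24)×8 = 648 mm²; tension to near edge: (33 − 0.5×24)×8 = 168 mm². R_n = min(0.6×450×648, 0.6×345×936) + 1.0×450×168 = min(174.96, 193.75) + 75.6 = 250.56 kN. φR_n = 0.75 × 250.56 = 187.9 kN.
Governing: min(221.0, 252.7, 187.9) = 187.9 kN → block shear.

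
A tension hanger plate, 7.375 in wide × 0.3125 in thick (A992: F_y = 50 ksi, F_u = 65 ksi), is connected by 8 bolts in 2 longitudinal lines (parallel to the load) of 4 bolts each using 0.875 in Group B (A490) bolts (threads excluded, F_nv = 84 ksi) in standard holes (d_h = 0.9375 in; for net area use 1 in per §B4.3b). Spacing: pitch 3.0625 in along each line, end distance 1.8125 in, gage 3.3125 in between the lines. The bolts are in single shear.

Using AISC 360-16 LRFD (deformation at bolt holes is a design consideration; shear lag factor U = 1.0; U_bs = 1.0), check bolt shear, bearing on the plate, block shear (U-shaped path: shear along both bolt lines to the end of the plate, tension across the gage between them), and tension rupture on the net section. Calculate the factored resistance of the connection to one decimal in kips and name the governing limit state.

81.9 kips (net-section rupture governs)

Bolt shear: A_b = π(0.875)²/4 = 0.60132 in². φR_n = 0.75 × 84 × 0.60132 × 8 × 1 = 303.1 kips.
Bearing (0.3125 in plate, F_u = 65 ksi): end bolts L_c = 1.8125 − 0.9375/2 = 1.34375, R_n = min(1.2×1.34375×0.3125×65, 2.4×0.875×0.3125×65) = 32.754 kips/bolt; interior L_c = 3.0625 − 0.9375 = 2.125, R_n = 42.656 kips/bolt. φR_n = 0.75 × (2×32.754 + 6×42.656) = 241.1 kips.
Block shear: shear path 2×[1.8125+3×3.0625] = 2×11 in, A_gv = 6.875, A_nv = 2×(11 − 3.5×1)×0.3125 = 4.6875 in²; tension across gage: (3.3125 − 1×1)×0.3125 = 0.72266 in². R_n = min(0.6×65×4.6875, 0.6×50×6.875) + 1.0×65×0.72266 = min(182.81, 206.25) + 46.973 = 229.78 kips. φR_n = 0.75 × 229.78 = 172.3 kips.
Tension rupture (net): A_n = (7.375 − 2×1)×0.3125 = 1.6797 in² (U = 1.0, A_e = A_n). φR_n = 0.75 × 65 × 1.6797 = 81.9 kips.
Governing: min(303.1, 241.1, 172.3, 81.9) = 81.9 kips → net-section rupture.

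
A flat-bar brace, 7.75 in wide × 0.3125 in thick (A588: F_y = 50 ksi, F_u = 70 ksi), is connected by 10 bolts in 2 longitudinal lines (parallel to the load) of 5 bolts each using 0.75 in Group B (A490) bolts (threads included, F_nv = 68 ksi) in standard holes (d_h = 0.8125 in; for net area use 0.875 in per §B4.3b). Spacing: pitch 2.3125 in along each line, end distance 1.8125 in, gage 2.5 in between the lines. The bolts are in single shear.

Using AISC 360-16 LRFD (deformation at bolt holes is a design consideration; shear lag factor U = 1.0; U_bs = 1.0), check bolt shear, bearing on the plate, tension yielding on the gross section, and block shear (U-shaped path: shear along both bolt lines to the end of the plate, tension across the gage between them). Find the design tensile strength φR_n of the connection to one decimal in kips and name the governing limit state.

109.0 kips (gross-section yield governs)

Bolt shear: A_b = π(0.75)²/4 = 0.44179 in². φR_n = 0.75 × 68 × 0.44179 × 10 × 1 = 225.3 kips.
Bearing (0.3125 in plate, F_u = 70 ksi): end bolts L_c = 1.8125 − 0.8125/2 = 1.40625, R_n = min(1.2×1.40625×0.3125×70, 2.4×0.75×0.3125×70) = 36.914 kips/bolt; interior L_c = 2.3125 − 0.8125 = 1.5, R_n = 39.375 kips/bolt. φR_n = 0.75 × (2×36.914 + 8×39.375) = 291.6 kips.
Tension yield (gross): A_g = 7.75×0.3125 = 2.4219 in². φR_n = 0.90 × 50 × 2.4219 = 109.0 kips.
Block shear: shear path 2×[1.8125+4×2.3125] = 2×11.0625 in, A_gv = 6.9141, A_nv = 2×(11.0625 − 4.5×0.875)×0.3125 = 4.4531 in²; tension across gage: (2.5 − 1×0.875)×0.3125 = 0.50781 in². R_n = min(0.6×70×4.4531, 0.6×50×6.9141) + 1.0×70×0.50781 = min(187.03, 207.42) + 35.547 = 222.58 kips. φR_n = 0.75 × 222.58 = 166.9 kips.
Governing: min(225.3, 291.6, 109.0, 166.9) = 109.0 kips → gross-section yield.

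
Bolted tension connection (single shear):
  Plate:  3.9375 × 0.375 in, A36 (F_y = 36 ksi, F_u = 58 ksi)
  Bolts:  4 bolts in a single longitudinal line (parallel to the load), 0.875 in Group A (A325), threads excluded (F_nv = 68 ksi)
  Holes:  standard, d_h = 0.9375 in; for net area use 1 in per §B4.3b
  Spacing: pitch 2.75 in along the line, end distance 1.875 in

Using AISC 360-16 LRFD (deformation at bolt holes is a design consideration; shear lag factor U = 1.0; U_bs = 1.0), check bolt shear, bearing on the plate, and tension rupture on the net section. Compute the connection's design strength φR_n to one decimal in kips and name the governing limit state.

47.9 kips (net-section rupture governs)

Bolt shear: A_b = π(0.875)²/4 = 0.60132 in². φR_n = 0.75 × 68 × 0.60132 × 4 × 1 = 122.7 kips.
Bearing (0.375 in plate, F_u = 58 ksi): end bolts L_c = 1.875 − 0.9375/2 = 1.40625, R_n = min(1.2×1.40625×0.375×58, 2.4×0.875×0.375×58) = 36.703 kips/bolt; interior L_c = 2.75 − 0.9375 = 1.8125, R_n = 45.675 kips/bolt. φR_n = 0.75 × (1×36.703 + 3×45.675) = 130.3 kips.
Tension rupture (net): A_n = (3.9375 − 1×1)×0.375 = 1.1016 in² (U = 1.0, A_e = A_n). φR_n = 0.75 × 58 × 1.1016 = 47.9 kips.
Governing: min(122.7, 130.3, 47.9) = 47.9 kips → net-section rupture.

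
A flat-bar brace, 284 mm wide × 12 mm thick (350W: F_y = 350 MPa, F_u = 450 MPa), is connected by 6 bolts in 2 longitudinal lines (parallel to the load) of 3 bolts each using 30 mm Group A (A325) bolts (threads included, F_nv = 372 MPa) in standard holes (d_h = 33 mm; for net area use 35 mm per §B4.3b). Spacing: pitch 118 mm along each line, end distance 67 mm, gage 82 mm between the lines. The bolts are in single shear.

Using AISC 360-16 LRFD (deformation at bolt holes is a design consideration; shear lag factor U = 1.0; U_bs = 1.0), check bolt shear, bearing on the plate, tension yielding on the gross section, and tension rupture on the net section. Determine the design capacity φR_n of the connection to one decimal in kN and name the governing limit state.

866.7 kN (net-section rupture governs)

Bolt shear: A_b = π(30)²/4 = 706.86 mm². φR_n = 0.75 × 372 × 706.86 × 6 × 1 = 1183.3 kN.
Bearing (12 mm plate, F_u = 450 MPa): end bolts L_c = 67 − 33/2 = 50.5, R_n = min(1.2×50.5×12×450, 2.4×30×12×450) = 327.24 kN/bolt; interior L_c = 118 − 33 = 85, R_n = 388.8 kN/bolt. φR_n = 0.75 × (2×327.24 + 4×388.8) = 1657.3 kN.
Tension yield (gross): A_g = 284×12 = 3408 mm². φR_n = 0.90 × 350 × 3408 = 1073.5 kN.
Tension rupture (net): A_n = (284 − 2×35)×12 = 2568 mm² (U = 1.0, A_e = A_n). φR_n = 0.75 × 450 × 2568 = 866.7 kN.
Governing: min(1183.3, 1657.3, 1073.5, 866.7) = 866.7 kN → net-section rupture.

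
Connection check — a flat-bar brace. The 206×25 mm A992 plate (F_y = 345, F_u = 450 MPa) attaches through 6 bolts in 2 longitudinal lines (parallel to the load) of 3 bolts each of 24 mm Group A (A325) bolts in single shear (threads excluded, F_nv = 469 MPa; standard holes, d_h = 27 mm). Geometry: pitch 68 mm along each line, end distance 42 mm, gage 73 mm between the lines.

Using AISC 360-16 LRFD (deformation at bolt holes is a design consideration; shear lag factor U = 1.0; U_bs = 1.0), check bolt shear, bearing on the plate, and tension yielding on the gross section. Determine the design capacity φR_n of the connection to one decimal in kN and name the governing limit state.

Bolt shear: A_b = π(24)²/4 = 452.39 mm². φR_n = 0.75 × 469 × 452.39 × 6 × 1 = 954.8 kN.
Bearing (25 mm plate, F_u = 450 MPa): end bolts L_c = 42 − 27/2 = 28.5, R_n = min(1.2×28.5×25×450, 2.4×24×25×450) = 384.75 kN/bolt; interior L_c = 68 − 27 = 41, R_n = 553.5 kN/bolt. φR_n = 0.75 × (2×384.75 + 4×553.5) = 2237.6 kN.
Tension yield (gross): A_g = 206×25 = 5150 mm². φR_n = 0.90 × 345 × 5150 = 1599.1 kN.
Governing: min(954.8, 2237.6, 1599.1) = 954.8 kN → bolt shear.

954.8 kN (bolt shear governs)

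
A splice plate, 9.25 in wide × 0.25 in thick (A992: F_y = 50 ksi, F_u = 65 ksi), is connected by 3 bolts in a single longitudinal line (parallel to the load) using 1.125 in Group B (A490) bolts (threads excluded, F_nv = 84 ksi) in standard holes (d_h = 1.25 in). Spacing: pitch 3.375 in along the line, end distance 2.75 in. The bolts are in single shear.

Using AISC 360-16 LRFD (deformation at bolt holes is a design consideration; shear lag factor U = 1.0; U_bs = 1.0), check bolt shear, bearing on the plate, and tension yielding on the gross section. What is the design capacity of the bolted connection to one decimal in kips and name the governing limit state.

Bolt shear: A_b = π(1.125)²/4 = 0.99402 in². φR_n = 0.75 × 84 × 0.99402 × 3 × 1 = 187.9 kips.
Bearing (0.25 in plate, F_u = 65 ksi): end bolts L_c = 2.75 − 1.25/2 = 2.125, R_n = min(1.2×2.125×0.25×65, 2.4×1.125×0.25×65) = 41.438 kips/bolt; interior L_c = 3.375 − 1.25 = 2.125, R_n = 41.438 kips/bolt. φR_n = 0.75 × (1×41.438 + 2×41.438) = 93.2 kips.
Tension yield (gross): A_g = 9.25×0.25 = 2.3125 in². φR_n = 0.90 × 50 × 2.3125 = 104.1 kips.
Governing: min(187.9, 93.2, 104.1) = 93.2 kips → bearing.

93.2 kips (bearing governs)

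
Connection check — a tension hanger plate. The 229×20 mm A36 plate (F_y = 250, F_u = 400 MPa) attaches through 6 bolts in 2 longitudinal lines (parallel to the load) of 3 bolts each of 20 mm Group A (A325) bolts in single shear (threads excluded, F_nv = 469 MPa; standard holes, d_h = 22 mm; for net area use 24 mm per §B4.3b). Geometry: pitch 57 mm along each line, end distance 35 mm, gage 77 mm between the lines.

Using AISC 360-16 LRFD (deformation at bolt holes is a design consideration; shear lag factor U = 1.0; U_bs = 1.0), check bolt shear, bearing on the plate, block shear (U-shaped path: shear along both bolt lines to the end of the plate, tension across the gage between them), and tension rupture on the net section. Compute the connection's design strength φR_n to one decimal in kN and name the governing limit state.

Bolt shear: A_b = π(20)²/4 = 314.16 mm². φR_n = 0.75 × 469 × 314.16 × 6 × 1 = 663.0 kN.
Bearing (20 mm plate, F_u = 400 MPa): end bolts L_c = 35 − 22/2 = 24, R_n = min(1.2×24×20×400, 2.4×20×20×400) = 230.4 kN/bolt; interior L_c = 57 − 22 = 35, R_n = 336 kN/bolt. φR_n = 0.75 × (2×230.4 + 4×336) = 1353.6 kN.
Block shear: shear path 2×[35+2×57] = 2×149 mm, A_gv = 5960, A_nv = 2×(149 − 2.5×24)×20 = 3560 mm²; tension across gage: (77 − 1×24)×20 = 1060 mm². R_n = min(0.6×400×3560, 0.6×250×5960) + 1.0×400×1060 = min(854.4, 894) + 424 = 1278.4 kN. φR_n = 0.75 × 1278.4 = 958.8 kN.
Tension rupture (net): A_n = (229 − 2×24)×20 = 3620 mm² (U = 1.0, A_e = A_n). φR_n = 0.75 × 400 × 3620 = 1086.0 kN.
Governing: min(663.0, 1353.6, 958.8, 1086.0) = 663.0 kN → bolt shear.

663.0 kN (bolt shear governs)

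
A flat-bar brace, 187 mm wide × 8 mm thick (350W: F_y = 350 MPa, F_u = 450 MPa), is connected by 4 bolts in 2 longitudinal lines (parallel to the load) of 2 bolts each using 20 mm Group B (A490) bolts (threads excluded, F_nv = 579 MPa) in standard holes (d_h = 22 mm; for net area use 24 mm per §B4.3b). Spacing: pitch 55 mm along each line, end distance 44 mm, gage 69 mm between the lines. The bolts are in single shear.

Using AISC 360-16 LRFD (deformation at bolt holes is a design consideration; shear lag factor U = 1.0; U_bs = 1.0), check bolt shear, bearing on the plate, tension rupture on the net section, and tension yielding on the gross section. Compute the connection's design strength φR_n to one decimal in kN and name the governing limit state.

375.3 kN (net-section rupture governs)

Bolt shear: A_b = π(20)²/4 = 314.16 mm². φR_n = 0.75 × 579 × 314.16 × 4 × 1 = 545.7 kN.
Bearing (8 mm plate, F_u = 450 MPa): end bolts L_c = 44 − 22/2 = 33, R_n = min(1.2×33×8×450, 2.4×20×8×450) = 142.56 kN/bolt; interior L_c = 55 − 22 = 33, R_n = 142.56 kN/bolt. φR_n = 0.75 × (2×142.56 + 2×142.56) = 427.7 kN.
Tension rupture (net): A_n = (187 − 2×24)×8 = 1112 mm² (U = 1.0, A_e = A_n). φR_n = 0.75 × 450 × 1112 = 375.3 kN.
Tension yield (gross): A_g = 187×8 = 1496 mm². φR_n = 0.90 × 350 × 1496 = 471.2 kN.
Governing: min(545.7, 427.7, 375.3, 471.2) = 375.3 kN → net-section rupture.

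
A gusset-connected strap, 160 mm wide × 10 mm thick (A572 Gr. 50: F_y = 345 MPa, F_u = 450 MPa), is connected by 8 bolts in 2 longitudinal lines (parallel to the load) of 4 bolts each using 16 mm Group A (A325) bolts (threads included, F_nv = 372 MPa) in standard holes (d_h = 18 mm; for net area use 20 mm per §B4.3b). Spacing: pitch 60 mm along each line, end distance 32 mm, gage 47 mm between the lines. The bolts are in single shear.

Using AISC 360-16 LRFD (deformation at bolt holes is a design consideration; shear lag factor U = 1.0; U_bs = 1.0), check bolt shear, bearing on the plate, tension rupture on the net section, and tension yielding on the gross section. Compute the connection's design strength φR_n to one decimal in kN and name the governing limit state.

Bolt shear: A_b = π(16)²/4 = 201.06 mm². φR_n = 0.75 × 372 × 201.06 × 8 × 1 = 448.8 kN.
Bearing (10 mm plate, F_u = 450 MPa): end bolts L_c = 32 − 18/2 = 23, R_n = min(1.2×23×10×450, 2.4×16×10×450) = 124.2 kN/bolt; interior L_c = 60 − 18 = 42, R_n = 172.8 kN/bolt. φR_n = 0.75 × (2×124.2 + 6×172.8) = 963.9 kN.
Tension rupture (net): A_n = (160 − 2×20)×10 = 1200 mm² (U = 1.0, A_e = A_n). φR_n = 0.75 × 450 × 1200 = 405.0 kN.
Tension yield (gross): A_g = 160×10 = 1600 mm². φR_n = 0.90 × 345 × 1600 = 496.8 kN.
Governing: min(448.8, 963.9, 405.0, 496.8) = 405.0 kN → net-section rupture.

405.0 kN (net-section rupture governs)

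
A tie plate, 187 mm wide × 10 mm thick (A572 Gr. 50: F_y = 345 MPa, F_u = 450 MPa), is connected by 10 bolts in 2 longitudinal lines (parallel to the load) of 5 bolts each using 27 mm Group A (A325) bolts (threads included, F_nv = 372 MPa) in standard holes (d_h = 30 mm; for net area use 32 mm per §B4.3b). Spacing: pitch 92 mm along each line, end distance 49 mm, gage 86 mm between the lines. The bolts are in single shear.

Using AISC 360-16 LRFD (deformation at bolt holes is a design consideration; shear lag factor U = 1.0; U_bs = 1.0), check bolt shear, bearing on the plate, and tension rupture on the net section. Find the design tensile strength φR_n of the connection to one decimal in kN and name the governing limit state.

Bolt shear: A_b = π(27)²/4 = 572.56 mm². φR_n = 0.75 × 372 × 572.56 × 10 × 1 = 1597.4 kN.
Bearing (10 mm plate, F_u = 450 MPa): end bolts L_c = 49 − 30/2 = 34, R_n = min(1.2×34×10×450, 2.4×27×10×450) = 183.6 kN/bolt; interior L_c = 92 − 30 = 62, R_n = 291.6 kN/bolt. φR_n = 0.75 × (2×183.6 + 8×291.6) = 2025.0 kN.
Tension rupture (net): A_n = (187 − 2×32)×10 = 1230 mm² (U = 1.0, A_e = A_n). φR_n = 0.75 × 450 × 1230 = 415.1 kN.
Governing: min(1597.4, 2025.0, 415.1) = 415.1 kN → net-section rupture.

415.1 kN (net-section rupture governs)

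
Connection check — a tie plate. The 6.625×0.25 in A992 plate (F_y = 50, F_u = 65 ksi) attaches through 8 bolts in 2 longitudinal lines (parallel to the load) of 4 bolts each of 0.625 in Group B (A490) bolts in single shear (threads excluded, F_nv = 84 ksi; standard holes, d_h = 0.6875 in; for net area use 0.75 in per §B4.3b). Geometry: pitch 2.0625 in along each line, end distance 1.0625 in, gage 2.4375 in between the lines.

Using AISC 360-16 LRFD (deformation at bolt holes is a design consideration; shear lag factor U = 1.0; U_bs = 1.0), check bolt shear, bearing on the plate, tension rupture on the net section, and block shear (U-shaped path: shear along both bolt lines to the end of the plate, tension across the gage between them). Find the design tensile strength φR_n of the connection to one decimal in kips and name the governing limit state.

Bolt shear: A_b = π(0.625)²/4 = 0.3068 in². φR_n = 0.75 × 84 × 0.3068 × 8 × 1 = 154.6 kips.
Bearing (0.25 in plate, F_u = 65 ksi): end bolts L_c = 1.0625 − 0.6875/2 = 0.71875, R_n = min(1.2×0.71875×0.25×65, 2.4×0.625×0.25×65) = 14.016 kips/bolt; interior L_c = 2.0625 − 0.6875 = 1.375, R_n = 24.375 kips/bolt. φR_n = 0.75 × (2×14.016 + 6×24.375) = 130.7 kips.
Tension rupture (net): A_n = (6.625 − 2×0.75)×0.25 = 1.2813 in² (U = 1.0, A_e = A_n). φR_n = 0.75 × 65 × 1.2813 = 62.5 kips.
Block shear: shear path 2×[1.0625+3×2.0625] = 2×7.25 in, A_gv = 3.625, A_nv = 2×(7.25 − 3.5×0.75)×0.25 = 2.3125 in²; tension across gage: (2.4375 − 1×0.75)×0.25 = 0.42188 in². R_n = min(0.6×65×2.3125, 0.6×50×3.625) + 1.0×65×0.42188 = min(90.188, 108.75) + 27.422 = 117.61 kips. φR_n = 0.75 × 117.61 = 88.2 kips.
Governing: min(154.6, 130.7, 62.5, 88.2) = 62.5 kips → net-section rupture.

62.5 kips (net-section rupture governs)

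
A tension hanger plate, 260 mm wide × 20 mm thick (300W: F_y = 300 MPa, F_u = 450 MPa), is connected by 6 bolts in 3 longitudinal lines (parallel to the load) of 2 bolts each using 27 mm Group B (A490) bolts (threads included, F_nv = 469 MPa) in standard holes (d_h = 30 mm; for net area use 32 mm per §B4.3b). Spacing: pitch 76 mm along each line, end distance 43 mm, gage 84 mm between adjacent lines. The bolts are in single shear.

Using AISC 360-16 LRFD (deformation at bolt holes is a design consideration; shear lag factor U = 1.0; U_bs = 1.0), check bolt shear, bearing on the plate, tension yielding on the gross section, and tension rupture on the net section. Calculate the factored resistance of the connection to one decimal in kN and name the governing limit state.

Bolt shear: A_b = π(27)²/4 = 572.56 mm². φR_n = 0.75 × 469 × 572.56 × 6 × 1 = 1208.4 kN.
Bearing (20 mm plate, F_u = 450 MPa): end bolts L_c = 43 − 30/2 = 28, R_n = min(1.2×28×20×450, 2.4×27×20×450) = 302.4 kN/bolt; interior L_c = 76 − 30 = 46, R_n = 496.8 kN/bolt. φR_n = 0.75 × (3×302.4 + 3×496.8) = 1798.2 kN.
Tension yield (gross): A_g = 260×20 = 5200 mm². φR_n = 0.90 × 300 × 5200 = 1404.0 kN.
Tension rupture (net): A_n = (260 − 3×32)×20 = 3280 mm² (U = 1.0, A_e = A_n). φR_n = 0.75 × 450 × 3280 = 1107.0 kN.
Governing: min(1208.4, 1798.2, 1404.0, 1107.0) = 1107.0 kN → net-section rupture.

1107.0 kN (net-section rupture governs)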